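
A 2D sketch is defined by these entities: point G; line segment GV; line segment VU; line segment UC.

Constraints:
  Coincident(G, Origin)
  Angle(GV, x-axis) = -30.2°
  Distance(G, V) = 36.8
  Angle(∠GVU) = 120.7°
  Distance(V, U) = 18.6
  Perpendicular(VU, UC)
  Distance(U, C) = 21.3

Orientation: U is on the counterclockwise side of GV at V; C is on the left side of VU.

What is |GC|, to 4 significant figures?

38.79

G is at the origin; GV runs at -30.2° with length 36.8, so V = 36.8·(cos -30.2°, sin -30.2°) = (31.81, -18.51). ∠GVU = 120.7°, so VU runs at -30.2° + (180° − 120.7°) = 29.10° from the x-axis; with |VU| = 18.6, U = V + 18.6·(cos 29.10°, sin 29.10°) = (48.06, -9.465). VU ⟂ UC; with |UC| = 21.3 on the left of VU, C = U + 21.3·(-0.4863, 0.8738) = (37.70, 9.146). Then |GC| = |C − G| = 38.79.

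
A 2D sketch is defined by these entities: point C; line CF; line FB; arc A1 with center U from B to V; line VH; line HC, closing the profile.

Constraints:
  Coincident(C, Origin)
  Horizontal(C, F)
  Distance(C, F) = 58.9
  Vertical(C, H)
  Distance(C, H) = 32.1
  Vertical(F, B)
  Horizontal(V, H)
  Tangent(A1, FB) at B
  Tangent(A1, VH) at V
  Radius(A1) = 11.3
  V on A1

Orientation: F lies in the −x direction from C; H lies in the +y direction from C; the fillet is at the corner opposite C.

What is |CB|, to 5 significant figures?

62.465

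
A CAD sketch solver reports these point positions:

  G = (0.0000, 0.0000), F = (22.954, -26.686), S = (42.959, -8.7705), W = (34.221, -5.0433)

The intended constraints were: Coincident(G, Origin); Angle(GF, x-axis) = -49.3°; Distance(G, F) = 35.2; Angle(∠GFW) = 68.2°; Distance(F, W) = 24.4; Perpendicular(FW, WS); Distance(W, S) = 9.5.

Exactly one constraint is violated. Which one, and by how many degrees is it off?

Perpendicular(FW, WS) — off by 4.40°.

G = (0.00, 0.00) ✓; GF at -49.30° ✓; |GF| = 35.20 ✓; ∠GFW = 68.20° ✓; |FW| = 24.40 ✓; ∠(FW, WS) = 85.60° ✗; |WS| = 9.500 ✓.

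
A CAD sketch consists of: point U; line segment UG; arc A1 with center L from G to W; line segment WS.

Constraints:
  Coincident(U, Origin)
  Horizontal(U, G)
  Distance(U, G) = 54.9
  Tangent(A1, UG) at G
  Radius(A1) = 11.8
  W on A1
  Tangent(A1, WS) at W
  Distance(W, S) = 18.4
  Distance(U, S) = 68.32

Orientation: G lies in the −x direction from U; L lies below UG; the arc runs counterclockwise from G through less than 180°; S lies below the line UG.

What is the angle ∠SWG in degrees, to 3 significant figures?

125°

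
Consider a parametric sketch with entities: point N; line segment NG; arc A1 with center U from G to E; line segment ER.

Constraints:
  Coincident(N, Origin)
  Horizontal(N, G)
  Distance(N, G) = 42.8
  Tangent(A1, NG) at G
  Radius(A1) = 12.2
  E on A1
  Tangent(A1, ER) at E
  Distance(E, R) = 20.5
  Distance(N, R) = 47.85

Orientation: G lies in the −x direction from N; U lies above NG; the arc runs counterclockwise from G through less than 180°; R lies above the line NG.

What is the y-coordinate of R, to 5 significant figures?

34.168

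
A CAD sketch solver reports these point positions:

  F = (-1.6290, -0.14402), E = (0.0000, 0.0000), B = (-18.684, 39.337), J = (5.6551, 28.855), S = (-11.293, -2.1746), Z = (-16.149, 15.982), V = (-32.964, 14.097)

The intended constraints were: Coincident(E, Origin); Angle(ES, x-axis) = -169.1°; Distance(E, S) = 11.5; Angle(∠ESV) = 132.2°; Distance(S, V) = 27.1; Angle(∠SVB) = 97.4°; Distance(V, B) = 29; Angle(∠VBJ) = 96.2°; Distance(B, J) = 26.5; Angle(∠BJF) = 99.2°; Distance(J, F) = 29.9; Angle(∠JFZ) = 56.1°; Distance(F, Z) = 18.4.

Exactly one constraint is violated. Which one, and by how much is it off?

Distance(F, Z) = 18.4 — off by 3.30.

E = (0.00, 0.00) ✓; ES at -169.1° ✓; |ES| = 11.50 ✓; ∠ESV = 132.2° ✓; |SV| = 27.10 ✓; ∠SVB = 97.40° ✓; |VB| = 29.00 ✓; ∠VBJ = 96.20° ✓; |BJ| = 26.50 ✓; ∠BJF = 99.20° ✓; |JF| = 29.90 ✓; ∠JFZ = 56.10° ✓; |FZ| = 21.70 ✗.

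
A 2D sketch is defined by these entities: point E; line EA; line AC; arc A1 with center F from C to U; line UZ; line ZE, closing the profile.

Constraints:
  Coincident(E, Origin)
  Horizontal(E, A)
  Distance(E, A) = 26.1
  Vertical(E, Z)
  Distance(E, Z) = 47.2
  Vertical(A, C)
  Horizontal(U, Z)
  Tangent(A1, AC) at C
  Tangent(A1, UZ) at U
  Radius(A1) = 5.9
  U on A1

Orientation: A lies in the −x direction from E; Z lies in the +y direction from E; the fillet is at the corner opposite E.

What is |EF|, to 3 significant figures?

46.0

E is at the origin; E and A share the same y with |EA| = 26.1 and A on the −x side, so A = (-26.1, 0.00). E and Z share the same x with |EZ| = 47.2 and Z on the +y side, so Z = (0.00, 47.2). The virtual corner opposite E is at (-26.1, 47.2). Tangency of A1 to AC means the radius FC is perpendicular to AC and the tangent condition forces FU to be normal to UZ, with radius 5.9, so the center F sits 5.9 in from both sides at F = (-20.2, 41.3). Then |EF| = |F − E| = 46.0.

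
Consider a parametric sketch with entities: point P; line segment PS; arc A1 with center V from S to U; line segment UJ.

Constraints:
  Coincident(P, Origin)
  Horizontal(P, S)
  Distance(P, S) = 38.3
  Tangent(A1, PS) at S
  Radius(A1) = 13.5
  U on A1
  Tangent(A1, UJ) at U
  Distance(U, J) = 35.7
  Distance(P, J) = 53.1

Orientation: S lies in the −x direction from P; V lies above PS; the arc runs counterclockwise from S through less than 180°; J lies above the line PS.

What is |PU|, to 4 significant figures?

27.83

P is at the origin; P and S share the same y with |PS| = 38.3 and S on the −x side, so S = (-38.30, 0.000). Since A1 is tangent to PS there, VS ⟂ PS, so V = S + (0, 13.5) = (-38.30, 13.50). Since VU ⟂ UJ (tangency), |VJ| = √(13.5² + 35.7²) = 38.17 regardless of where U sits on A1. So J lies on both circle(P, 53.1) and circle(V, 38.17); the above-PS intersection is J = (-22.34, 48.17). U is the foot of the tangent from J: U = (-24.83, 12.56).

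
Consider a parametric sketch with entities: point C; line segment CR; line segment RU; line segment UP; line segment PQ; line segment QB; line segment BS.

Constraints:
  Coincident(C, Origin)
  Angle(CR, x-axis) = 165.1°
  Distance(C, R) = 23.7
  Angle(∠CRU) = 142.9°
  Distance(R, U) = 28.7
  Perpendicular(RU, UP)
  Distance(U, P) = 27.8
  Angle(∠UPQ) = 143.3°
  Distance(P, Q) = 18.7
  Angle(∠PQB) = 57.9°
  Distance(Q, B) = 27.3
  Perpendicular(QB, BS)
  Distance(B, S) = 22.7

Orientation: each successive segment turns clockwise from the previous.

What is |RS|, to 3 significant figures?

30.2

∠PQB = 57.9° gives QB at -121° from the x-axis; with |QB| = 27.3, B = (-13.9, 22.8). QB is perpendicular to BS, so BS runs at 149°; with |BS| = 22.7, S = (-33.4, 34.4). Then |RS| = |S − R| = 30.2.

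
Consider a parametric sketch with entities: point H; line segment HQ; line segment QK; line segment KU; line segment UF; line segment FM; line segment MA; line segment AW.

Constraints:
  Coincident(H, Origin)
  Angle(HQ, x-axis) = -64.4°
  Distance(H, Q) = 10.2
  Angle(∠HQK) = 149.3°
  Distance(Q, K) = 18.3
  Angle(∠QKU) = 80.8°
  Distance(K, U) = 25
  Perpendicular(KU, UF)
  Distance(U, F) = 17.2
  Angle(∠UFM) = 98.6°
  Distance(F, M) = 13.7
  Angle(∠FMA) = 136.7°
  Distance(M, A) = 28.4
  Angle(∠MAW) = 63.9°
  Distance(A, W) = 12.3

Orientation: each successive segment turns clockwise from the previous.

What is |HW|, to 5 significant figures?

30.707

∠FMA = 136.7° gives MA at -49.000° from the x-axis; with |MA| = 28.4, A = (15.068, -27.379). ∠MAW = 63.9° gives AW at -165.10° from the x-axis; with |AW| = 12.3, W = (3.1814, -30.541). Then |HW| = |W − H| = 30.707.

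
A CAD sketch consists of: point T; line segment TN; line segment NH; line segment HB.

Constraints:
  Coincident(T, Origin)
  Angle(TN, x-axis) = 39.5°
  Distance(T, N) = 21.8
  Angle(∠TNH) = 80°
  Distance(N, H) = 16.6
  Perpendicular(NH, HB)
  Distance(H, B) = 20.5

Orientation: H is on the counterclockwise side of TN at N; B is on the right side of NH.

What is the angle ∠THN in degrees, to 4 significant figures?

59.17°

T is at the origin; TN runs at 39.5° with length 21.8, so N = 21.8·(cos 39.5°, sin 39.5°) = (16.82, 13.87). ∠TNH = 80.0°, so NH runs at 39.5° + (180° − 80.0°) = 139.5° from the x-axis; with |NH| = 16.6, H = N + 16.6·(cos 139.5°, sin 139.5°) = (4.199, 24.65). Then cos ∠THN = HT·HN / (|HT||HN|), giving 59.17°.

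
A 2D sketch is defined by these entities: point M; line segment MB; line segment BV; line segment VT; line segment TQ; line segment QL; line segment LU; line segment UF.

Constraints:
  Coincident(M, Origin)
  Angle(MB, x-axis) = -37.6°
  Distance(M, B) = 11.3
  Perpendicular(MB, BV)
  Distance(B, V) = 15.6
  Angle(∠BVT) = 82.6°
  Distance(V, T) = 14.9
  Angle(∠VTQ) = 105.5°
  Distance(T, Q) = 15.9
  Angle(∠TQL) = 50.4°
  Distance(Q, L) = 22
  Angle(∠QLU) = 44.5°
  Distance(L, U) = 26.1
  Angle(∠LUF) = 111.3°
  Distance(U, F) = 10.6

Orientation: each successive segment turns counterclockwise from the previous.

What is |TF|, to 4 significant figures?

16.51

∠QLU = 44.5° gives LU at 129.4° from the x-axis; with |LU| = 26.1, U = (-0.4771, 19.69). ∠LUF = 111.3° gives UF at -161.9° from the x-axis; with |UF| = 10.6, F = (-10.55, 16.39). Then |TF| = |F − T| = 16.51.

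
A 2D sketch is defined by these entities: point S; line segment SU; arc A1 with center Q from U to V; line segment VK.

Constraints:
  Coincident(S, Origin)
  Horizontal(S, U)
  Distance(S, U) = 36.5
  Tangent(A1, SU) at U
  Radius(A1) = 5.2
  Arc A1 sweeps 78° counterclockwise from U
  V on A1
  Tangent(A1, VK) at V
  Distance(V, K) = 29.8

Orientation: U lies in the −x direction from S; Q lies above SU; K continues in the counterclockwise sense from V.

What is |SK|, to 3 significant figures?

41.7

S is at the origin; SU is horizontal with |SU| = 36.5 and U on the −x side, so U = (-36.5, 0.00). A1 meets SU tangentially, so QU is at right angles to SU, so Q = U + (0, 5.2) = (-36.5, 5.20). On A1, U sits at bearing -90° from Q; a 78° counterclockwise sweep puts V at bearing -12°, so V = Q + 5.2·(cos -12°, sin -12°) = (-31.4, 4.12). The tangent condition forces QV to be normal to VK, so VK runs along (−sin -12°, cos -12°); with |VK| = 29.8, K = (-25.2, 33.3). Then |SK| = |K − S| = 41.7.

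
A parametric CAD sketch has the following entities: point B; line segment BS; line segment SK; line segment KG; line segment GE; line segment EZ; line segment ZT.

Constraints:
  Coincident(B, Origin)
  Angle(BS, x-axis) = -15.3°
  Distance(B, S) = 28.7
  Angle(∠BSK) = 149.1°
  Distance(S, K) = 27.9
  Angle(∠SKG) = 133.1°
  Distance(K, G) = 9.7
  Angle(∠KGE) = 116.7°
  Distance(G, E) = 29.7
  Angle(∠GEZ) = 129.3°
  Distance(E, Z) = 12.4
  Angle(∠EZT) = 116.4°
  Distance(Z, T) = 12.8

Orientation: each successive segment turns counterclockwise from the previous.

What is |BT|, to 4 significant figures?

31.95

B is at the origin; BS runs at -15.3° with length 28.7, so S = (27.68, -7.573). ∠BSK = 149.1° gives SK at 15.60° from the x-axis; with |SK| = 27.9, K = (54.56, -0.07029). ∠SKG = 133.1° gives KG at 62.50° from the x-axis; with |KG| = 9.7, G = (59.03, 8.534). ∠KGE = 116.7° gives GE at 125.8° from the x-axis; with |GE| = 29.7, E = (41.66, 32.62). ∠GEZ = 129.3° gives EZ at 176.5° from the x-axis; with |EZ| = 12.4, Z = (29.28, 33.38). ∠EZT = 116.4° gives ZT at -119.9° from the x-axis; with |ZT| = 12.8, T = (22.90, 22.28). Then |BT| = |T − B| = 31.95.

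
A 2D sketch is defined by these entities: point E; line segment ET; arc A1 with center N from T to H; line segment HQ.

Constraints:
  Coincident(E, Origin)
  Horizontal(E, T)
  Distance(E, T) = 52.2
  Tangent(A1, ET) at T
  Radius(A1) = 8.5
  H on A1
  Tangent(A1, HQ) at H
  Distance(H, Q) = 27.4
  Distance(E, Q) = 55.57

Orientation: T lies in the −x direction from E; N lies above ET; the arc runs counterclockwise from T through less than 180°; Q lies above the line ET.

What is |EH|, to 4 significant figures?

44.47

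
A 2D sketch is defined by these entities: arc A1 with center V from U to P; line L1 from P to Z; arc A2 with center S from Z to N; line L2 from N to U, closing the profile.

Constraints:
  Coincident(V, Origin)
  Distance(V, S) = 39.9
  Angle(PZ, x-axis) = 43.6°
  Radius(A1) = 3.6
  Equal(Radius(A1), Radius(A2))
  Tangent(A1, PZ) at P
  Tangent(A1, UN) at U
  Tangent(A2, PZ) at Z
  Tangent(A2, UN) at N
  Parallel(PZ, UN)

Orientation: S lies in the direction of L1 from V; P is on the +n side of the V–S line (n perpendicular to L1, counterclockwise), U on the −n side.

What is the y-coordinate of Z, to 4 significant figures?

30.12

The slot axis is L1's direction at 43.6°, so u = (cos 43.6°, sin 43.6°) = (0.7242, 0.6896) and n = (−sin 43.6°, cos 43.6°) = (-0.6896, 0.7242). V is at the origin and S lies 39.9 along u from V, so S = 39.9·u = (28.89, 27.52). Tangency of A1 to both parallel lines with radius 3.6 puts P and U at V ± 3.6·n: P = (-2.483, 2.607), U = (2.483, -2.607). Equal radii place Z and N the same way about S: Z = S + 3.6·n = (26.41, 30.12), N = S − 3.6·n = (31.38, 24.91). So Z.y = 30.12.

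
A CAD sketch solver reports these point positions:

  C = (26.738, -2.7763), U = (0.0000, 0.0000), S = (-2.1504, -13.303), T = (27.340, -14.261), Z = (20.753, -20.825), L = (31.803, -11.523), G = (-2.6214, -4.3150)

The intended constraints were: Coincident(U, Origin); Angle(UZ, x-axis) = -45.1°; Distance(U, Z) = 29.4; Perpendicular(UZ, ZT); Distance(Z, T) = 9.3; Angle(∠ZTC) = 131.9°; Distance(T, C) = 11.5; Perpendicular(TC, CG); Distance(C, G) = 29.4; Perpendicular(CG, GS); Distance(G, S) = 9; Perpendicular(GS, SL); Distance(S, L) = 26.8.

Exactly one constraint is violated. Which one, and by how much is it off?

Distance(S, L) = 26.8 — off by 7.20.

U = (0.00, 0.00) ✓; UZ at -45.10° ✓; |UZ| = 29.40 ✓; ∠(UZ, ZT) = 90.00° ✓; |ZT| = 9.299 ✓; ∠ZTC = 131.9° ✓; |TC| = 11.50 ✓; ∠(TC, CG) = 90.00° ✓; |CG| = 29.40 ✓; ∠(CG, GS) = 90.00° ✓; |GS| = 9.000 ✓; ∠(GS, SL) = 90.00° ✓; |SL| = 34.00 ✗.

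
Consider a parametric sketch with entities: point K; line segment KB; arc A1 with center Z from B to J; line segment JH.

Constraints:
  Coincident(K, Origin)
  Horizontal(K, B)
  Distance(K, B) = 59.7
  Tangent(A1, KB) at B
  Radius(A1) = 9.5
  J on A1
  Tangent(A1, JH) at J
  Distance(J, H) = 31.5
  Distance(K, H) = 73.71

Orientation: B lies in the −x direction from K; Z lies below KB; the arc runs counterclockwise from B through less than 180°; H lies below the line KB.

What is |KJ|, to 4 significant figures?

69.90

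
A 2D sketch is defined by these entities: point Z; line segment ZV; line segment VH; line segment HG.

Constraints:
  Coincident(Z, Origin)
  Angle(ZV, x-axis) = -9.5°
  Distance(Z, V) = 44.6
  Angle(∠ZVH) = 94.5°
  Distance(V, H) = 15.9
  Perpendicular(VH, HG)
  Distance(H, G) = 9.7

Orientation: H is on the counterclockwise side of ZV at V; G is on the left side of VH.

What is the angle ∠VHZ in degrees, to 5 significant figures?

66.428°

Z is at the origin; ZV runs at -9.5° with length 44.6, so V = 44.6·(cos -9.5°, sin -9.5°) = (43.988, -7.3611). ∠ZVH = 94.5°, so VH runs at -9.5° + (180° − 94.5°) = 76.000° from the x-axis; with |VH| = 15.9, H = V + 15.9·(cos 76.000°, sin 76.000°) = (47.835, 8.0666). Then cos ∠VHZ = HV·HZ / (|HV||HZ|), giving 66.428°.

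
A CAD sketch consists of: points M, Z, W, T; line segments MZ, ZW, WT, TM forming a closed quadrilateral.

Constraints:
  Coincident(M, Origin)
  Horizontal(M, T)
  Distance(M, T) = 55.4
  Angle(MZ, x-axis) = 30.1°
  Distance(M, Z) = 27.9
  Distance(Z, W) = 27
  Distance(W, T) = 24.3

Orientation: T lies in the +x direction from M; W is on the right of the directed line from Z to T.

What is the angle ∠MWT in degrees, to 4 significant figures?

134.2°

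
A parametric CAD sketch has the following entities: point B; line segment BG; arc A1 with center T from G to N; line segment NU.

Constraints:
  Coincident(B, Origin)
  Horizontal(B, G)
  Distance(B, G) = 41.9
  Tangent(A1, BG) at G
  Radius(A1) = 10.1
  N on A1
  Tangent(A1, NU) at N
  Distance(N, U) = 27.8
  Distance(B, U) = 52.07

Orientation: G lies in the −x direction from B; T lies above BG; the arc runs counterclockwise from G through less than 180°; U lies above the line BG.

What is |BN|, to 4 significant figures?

33.75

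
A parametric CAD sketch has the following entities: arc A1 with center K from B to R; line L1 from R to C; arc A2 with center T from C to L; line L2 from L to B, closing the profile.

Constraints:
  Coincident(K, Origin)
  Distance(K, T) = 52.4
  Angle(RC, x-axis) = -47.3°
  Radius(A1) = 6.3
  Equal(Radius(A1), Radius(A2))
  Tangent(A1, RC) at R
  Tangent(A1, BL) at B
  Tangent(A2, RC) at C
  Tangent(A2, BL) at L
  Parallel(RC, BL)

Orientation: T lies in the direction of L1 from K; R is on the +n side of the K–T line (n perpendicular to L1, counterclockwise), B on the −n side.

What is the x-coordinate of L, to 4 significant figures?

30.91

The slot axis is L1's direction at -47.3°, so u = (cos -47.3°, sin -47.3°) = (0.6782, -0.7349) and n = (−sin -47.3°, cos -47.3°) = (0.7349, 0.6782). K is at the origin and T lies 52.4 along u from K, so T = 52.4·u = (35.54, -38.51). Tangency of A1 to both parallel lines with radius 6.3 puts R and B at K ± 6.3·n: R = (4.630, 4.272), B = (-4.630, -4.272). Equal radii place C and L the same way about T: C = T + 6.3·n = (40.17, -34.24), L = T − 6.3·n = (30.91, -42.78). So L.x = 30.91.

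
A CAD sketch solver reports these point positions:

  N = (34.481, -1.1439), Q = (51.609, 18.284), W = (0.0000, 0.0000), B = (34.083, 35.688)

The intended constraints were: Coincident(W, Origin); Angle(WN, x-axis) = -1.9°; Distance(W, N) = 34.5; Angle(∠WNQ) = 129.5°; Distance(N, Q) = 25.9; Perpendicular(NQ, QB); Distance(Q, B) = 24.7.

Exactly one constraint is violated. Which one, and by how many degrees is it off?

Perpendicular(NQ, QB) — off by 3.40°.

W = (0.00, 0.00) ✓; WN at -1.900° ✓; |WN| = 34.50 ✓; ∠WNQ = 129.5° ✓; |NQ| = 25.90 ✓; ∠(NQ, QB) = 86.60° ✗; |QB| = 24.70 ✓.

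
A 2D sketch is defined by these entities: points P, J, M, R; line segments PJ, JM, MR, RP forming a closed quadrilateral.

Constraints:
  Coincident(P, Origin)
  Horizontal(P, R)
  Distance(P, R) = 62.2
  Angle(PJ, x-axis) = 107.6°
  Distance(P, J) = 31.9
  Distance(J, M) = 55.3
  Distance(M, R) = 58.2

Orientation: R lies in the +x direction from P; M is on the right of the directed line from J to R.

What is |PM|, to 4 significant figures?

23.42

Checks: |JM| = 55.30 ✓; |MR| = 58.20 ✓.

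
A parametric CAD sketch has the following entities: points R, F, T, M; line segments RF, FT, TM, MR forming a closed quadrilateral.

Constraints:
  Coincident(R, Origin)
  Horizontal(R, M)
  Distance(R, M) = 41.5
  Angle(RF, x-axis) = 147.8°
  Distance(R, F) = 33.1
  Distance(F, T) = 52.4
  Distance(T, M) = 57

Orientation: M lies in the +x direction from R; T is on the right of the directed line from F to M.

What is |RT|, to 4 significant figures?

31.03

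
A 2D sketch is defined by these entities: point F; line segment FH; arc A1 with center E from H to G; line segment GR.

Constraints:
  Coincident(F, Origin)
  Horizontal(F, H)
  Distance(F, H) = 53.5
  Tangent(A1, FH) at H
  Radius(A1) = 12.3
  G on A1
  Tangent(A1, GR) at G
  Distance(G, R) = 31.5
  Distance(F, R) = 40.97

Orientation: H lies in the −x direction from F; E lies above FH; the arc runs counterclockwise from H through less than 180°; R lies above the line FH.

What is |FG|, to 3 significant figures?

43.6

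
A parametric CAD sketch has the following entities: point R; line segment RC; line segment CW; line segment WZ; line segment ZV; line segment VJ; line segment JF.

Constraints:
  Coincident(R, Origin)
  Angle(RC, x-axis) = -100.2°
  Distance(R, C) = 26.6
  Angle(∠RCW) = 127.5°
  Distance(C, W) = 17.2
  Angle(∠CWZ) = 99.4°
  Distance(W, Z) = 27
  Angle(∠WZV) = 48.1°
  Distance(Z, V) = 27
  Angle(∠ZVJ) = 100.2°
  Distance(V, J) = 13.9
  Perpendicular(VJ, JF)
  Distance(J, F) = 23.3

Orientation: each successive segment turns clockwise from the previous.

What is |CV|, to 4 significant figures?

12.19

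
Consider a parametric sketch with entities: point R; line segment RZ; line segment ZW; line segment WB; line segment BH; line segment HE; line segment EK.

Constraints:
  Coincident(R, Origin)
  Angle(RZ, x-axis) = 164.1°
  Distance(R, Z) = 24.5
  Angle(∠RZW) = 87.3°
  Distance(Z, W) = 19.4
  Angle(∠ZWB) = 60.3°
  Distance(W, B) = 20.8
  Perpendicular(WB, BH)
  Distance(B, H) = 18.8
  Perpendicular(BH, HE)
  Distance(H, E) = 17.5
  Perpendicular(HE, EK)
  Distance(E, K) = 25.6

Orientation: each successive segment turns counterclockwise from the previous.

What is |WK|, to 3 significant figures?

7.56

R is at the origin; RZ runs at 164.1° with length 24.5, so Z = (-23.6, 6.71). ∠RZW = 87.3° gives ZW at -103° from the x-axis; with |ZW| = 19.4, W = (-28.0, -12.2). ∠ZWB = 60.3° gives WB at 16.5° from the x-axis; with |WB| = 20.8, B = (-8.05, -6.27). WB ⟂ BH, so BH runs at 106°; with |BH| = 18.8, H = (-13.4, 11.8). BH ⟂ HE, so HE runs at -164°; with |HE| = 17.5, E = (-30.2, 6.79). HE is perpendicular to EK, so EK runs at -73.5°; with |EK| = 25.6, K = (-22.9, -17.8). Then |WK| = |K − W| = 7.56.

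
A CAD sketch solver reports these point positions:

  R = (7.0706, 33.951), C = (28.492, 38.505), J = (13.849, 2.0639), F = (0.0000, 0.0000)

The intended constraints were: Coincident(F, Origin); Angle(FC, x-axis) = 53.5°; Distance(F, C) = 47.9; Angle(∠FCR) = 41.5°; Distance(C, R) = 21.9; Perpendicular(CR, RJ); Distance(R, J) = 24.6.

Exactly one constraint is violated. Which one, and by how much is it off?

Distance(R, J) = 24.6 — off by 8.00.

F = (0.00, 0.00) ✓; FC at 53.50° ✓; |FC| = 47.90 ✓; ∠FCR = 41.50° ✓; |CR| = 21.90 ✓; ∠(CR, RJ) = 90.00° ✓; |RJ| = 32.60 ✗.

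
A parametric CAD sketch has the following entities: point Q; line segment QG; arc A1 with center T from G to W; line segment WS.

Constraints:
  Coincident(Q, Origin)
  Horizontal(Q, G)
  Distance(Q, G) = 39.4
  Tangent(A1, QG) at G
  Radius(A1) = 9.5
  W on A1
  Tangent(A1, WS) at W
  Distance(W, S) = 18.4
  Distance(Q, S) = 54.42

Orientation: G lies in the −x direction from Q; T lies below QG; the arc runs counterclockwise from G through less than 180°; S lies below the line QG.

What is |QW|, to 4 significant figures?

50.00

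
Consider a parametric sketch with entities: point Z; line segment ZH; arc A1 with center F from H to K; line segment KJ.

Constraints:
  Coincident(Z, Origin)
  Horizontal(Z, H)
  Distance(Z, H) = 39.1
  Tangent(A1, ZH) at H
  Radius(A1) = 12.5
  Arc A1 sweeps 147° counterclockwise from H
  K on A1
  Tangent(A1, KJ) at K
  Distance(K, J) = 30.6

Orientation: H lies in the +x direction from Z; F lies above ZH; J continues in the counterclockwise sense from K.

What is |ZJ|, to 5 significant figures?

44.519

Z is at the origin; ZH is horizontal with |ZH| = 39.1 and H on the +x side, so H = (39.100, 0.0000). The tangent condition forces FH to be normal to ZH, so F = H + (0, 12.5) = (39.100, 12.500). On A1, H sits at bearing -90° from F; a 147° counterclockwise sweep puts K at bearing 57°, so K = F + 12.5·(cos 57°, sin 57°) = (45.908, 22.983). The tangent condition forces FK to be normal to KJ, so KJ runs along (−sin 57°, cos 57°); with |KJ| = 30.6, J = (20.245, 39.649). Then |ZJ| = |J − Z| = 44.519.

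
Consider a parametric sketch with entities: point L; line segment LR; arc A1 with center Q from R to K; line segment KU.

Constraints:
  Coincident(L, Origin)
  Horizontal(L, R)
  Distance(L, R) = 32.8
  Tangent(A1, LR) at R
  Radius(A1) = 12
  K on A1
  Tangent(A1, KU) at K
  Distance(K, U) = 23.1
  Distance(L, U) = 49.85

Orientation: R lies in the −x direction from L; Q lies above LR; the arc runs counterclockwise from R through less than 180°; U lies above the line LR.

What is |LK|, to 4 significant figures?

28.01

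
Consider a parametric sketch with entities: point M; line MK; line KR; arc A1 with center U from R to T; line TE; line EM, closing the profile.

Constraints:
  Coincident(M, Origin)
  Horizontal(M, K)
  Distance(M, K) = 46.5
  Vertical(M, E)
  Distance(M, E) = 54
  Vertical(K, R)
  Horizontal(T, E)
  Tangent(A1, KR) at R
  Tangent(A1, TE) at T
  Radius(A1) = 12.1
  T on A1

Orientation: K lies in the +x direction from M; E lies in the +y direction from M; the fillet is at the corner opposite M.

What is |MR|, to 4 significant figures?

62.59

The virtual corner opposite M is at (46.50, 54.00). A1 meets KR tangentially, so UR is at right angles to KR and A1 meets TE tangentially, so UT is at right angles to TE, with radius 12.1, so the center U sits 12.1 in from both sides at U = (34.40, 41.90). That places the tangent points at R = (46.50, 41.90) on KR and T = (34.40, 54.00) on TE. Then |MR| = |R − M| = 62.59.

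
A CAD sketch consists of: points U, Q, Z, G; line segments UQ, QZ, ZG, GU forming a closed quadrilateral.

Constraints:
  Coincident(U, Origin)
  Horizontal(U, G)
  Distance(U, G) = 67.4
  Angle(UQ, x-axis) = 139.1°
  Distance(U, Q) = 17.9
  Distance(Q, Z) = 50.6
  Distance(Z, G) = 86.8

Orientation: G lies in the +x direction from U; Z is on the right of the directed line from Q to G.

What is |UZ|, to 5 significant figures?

40.108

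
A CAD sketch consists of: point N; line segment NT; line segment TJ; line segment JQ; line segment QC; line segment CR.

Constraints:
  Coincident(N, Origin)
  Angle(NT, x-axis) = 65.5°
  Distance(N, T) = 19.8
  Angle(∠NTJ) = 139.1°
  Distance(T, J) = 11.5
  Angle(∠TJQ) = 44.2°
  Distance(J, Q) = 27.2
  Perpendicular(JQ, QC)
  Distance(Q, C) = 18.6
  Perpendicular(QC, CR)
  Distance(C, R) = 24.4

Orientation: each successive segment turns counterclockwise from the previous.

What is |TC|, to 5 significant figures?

21.710

N is at the origin; NT runs at 65.5° with length 19.8, so T = (8.2109, 18.017). ∠NTJ = 139.1° gives TJ at 106.40° from the x-axis; with |TJ| = 11.5, J = (4.9640, 29.049). ∠TJQ = 44.2° gives JQ at -117.80° from the x-axis; with |JQ| = 27.2, Q = (-7.7217, 4.9887). The perpendicularity gives QC at right angles to JQ, so QC runs at -27.800°; with |QC| = 18.6, C = (8.7315, -3.6861). Then |TC| = |C − T| = 21.710.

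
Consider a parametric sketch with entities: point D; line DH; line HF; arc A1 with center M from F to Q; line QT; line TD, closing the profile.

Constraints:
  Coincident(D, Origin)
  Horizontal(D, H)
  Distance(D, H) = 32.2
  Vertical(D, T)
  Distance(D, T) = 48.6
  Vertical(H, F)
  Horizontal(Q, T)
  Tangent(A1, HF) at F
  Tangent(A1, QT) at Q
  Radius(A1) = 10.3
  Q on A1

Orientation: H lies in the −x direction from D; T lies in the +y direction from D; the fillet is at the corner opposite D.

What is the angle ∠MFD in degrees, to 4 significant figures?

49.95°

The virtual corner opposite D is at (-32.20, 48.60). Tangency of A1 to HF means the radius MF is perpendicular to HF and tangency of A1 to QT means the radius MQ is perpendicular to QT, with radius 10.3, so the center M sits 10.3 in from both sides at M = (-21.90, 38.30). That places the tangent points at F = (-32.20, 38.30) on HF and Q = (-21.90, 48.60) on QT. Then cos ∠MFD = FM·FD / (|FM||FD|), giving 49.95°.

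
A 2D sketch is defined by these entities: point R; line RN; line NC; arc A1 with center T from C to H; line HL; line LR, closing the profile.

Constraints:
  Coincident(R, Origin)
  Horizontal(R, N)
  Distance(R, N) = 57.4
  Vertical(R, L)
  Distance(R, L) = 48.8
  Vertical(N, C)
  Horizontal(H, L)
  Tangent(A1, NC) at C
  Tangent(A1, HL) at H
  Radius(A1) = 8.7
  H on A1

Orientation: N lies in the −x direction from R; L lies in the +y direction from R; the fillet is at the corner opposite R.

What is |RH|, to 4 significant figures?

68.94

The virtual corner opposite R is at (-57.40, 48.80). The tangent condition forces TC to be normal to NC and the tangent condition forces TH to be normal to HL, with radius 8.7, so the center T sits 8.7 in from both sides at T = (-48.70, 40.10). That places the tangent points at C = (-57.40, 40.10) on NC and H = (-48.70, 48.80) on HL. Then |RH| = |H − R| = 68.94.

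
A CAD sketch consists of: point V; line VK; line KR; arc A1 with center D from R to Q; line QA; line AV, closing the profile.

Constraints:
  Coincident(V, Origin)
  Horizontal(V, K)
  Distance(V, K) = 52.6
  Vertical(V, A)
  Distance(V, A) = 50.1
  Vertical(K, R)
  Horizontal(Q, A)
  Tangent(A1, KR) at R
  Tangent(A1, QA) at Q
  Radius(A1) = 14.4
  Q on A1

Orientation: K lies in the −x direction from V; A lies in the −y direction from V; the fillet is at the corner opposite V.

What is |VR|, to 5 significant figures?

63.571

The virtual corner opposite V is at (-52.600, -50.100). A1 meets KR tangentially, so DR is at right angles to KR and A1 meets QA tangentially, so DQ is at right angles to QA, with radius 14.4, so the center D sits 14.4 in from both sides at D = (-38.200, -35.700). That places the tangent points at R = (-52.600, -35.700) on KR and Q = (-38.200, -50.100) on QA. Then |VR| = |R − V| = 63.571.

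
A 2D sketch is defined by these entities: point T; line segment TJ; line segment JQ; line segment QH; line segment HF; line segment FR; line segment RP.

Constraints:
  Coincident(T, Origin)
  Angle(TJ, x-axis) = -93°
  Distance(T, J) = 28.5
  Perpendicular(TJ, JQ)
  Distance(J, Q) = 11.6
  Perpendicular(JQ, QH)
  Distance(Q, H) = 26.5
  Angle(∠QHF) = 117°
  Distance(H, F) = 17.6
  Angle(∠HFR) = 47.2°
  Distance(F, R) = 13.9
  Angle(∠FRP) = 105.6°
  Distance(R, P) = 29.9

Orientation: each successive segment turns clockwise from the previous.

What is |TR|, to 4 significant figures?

7.391

T is at the origin; TJ runs at -93.0° with length 28.5, so J = (-1.492, -28.46). TJ is perpendicular to JQ, so JQ runs at 177.0°; with |JQ| = 11.6, Q = (-13.08, -27.85). JQ is perpendicular to QH, so QH runs at 87.00°; with |QH| = 26.5, H = (-11.69, -1.390). ∠QHF = 117.0° gives HF at 24.00° from the x-axis; with |HF| = 17.6, F = (4.390, 5.768). ∠HFR = 47.2° gives FR at -108.8° from the x-axis; with |FR| = 13.9, R = (-0.08987, -7.390). Then |TR| = |R − T| = 7.391.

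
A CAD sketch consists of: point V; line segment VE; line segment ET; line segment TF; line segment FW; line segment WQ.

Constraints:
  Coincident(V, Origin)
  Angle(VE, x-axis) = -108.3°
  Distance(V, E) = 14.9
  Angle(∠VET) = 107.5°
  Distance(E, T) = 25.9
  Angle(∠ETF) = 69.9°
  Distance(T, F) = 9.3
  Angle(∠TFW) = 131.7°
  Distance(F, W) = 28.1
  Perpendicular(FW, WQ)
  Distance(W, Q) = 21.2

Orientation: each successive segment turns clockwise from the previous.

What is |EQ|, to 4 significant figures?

11.24

∠TFW = 131.7° gives FW at 20.80° from the x-axis; with |FW| = 28.1, W = (-0.9897, 4.882). The perpendicularity gives WQ at right angles to FW, so WQ runs at -69.20°; with |WQ| = 21.2, Q = (6.539, -14.94). Then |EQ| = |Q − E| = 11.24.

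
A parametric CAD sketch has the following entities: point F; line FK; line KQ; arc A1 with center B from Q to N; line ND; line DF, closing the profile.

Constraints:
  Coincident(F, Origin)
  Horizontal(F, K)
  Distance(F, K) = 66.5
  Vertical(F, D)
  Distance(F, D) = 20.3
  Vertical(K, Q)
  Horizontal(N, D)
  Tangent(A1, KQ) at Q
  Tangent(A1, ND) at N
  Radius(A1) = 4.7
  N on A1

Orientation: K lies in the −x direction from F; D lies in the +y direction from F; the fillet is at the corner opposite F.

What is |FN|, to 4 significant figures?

65.05

F is at the origin; FK is horizontal with |FK| = 66.5 and K on the −x side, so K = (-66.50, 0.000). F and D share the same x with |FD| = 20.3 and D on the +y side, so D = (0.000, 20.30). The virtual corner opposite F is at (-66.50, 20.30). The tangent condition forces BQ to be normal to KQ and tangency of A1 to ND means the radius BN is perpendicular to ND, with radius 4.7, so the center B sits 4.7 in from both sides at B = (-61.80, 15.60). That places the tangent points at Q = (-66.50, 15.60) on KQ and N = (-61.80, 20.30) on ND. Then |FN| = |N − F| = 65.05.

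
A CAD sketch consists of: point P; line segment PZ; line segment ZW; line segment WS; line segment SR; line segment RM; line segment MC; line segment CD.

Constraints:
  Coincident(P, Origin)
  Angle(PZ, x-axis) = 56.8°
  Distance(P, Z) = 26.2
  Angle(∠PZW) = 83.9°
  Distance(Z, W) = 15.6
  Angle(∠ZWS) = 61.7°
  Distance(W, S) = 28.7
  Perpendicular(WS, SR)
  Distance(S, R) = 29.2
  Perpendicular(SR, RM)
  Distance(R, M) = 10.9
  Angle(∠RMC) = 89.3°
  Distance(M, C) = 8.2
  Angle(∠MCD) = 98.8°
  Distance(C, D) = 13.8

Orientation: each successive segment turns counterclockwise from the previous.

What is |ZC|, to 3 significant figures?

12.8

P is at the origin; PZ runs at 56.8° with length 26.2, so Z = (14.3, 21.9). ∠PZW = 83.9° gives ZW at 153° from the x-axis; with |ZW| = 15.6, W = (0.459, 29.0). ∠ZWS = 61.7° gives WS at -88.8° from the x-axis; with |WS| = 28.7, S = (1.06, 0.336). WS ⟂ SR, so SR runs at 1.20°; with |SR| = 29.2, R = (30.3, 0.948). SR is perpendicular to RM, so RM runs at 91.2°; with |RM| = 10.9, M = (30.0, 11.8). ∠RMC = 89.3° gives MC at -178° from the x-axis; with |MC| = 8.2, C = (21.8, 11.6). Then |ZC| = |C − Z| = 12.8.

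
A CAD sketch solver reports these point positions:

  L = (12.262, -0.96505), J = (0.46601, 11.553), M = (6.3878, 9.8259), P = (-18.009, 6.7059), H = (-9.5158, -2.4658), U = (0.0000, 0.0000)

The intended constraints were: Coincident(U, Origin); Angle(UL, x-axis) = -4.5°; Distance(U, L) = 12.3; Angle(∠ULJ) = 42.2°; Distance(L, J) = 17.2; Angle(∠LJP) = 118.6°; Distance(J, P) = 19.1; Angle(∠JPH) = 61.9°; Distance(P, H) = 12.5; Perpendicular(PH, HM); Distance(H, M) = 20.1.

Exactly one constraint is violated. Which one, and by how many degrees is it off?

Perpendicular(PH, HM) — off by 5.10°.

U = (0.00, 0.00) ✓; UL at -4.500° ✓; |UL| = 12.30 ✓; ∠ULJ = 42.20° ✓; |LJ| = 17.20 ✓; ∠LJP = 118.6° ✓; |JP| = 19.10 ✓; ∠JPH = 61.90° ✓; |PH| = 12.50 ✓; ∠(PH, HM) = 84.90° ✗; |HM| = 20.10 ✓.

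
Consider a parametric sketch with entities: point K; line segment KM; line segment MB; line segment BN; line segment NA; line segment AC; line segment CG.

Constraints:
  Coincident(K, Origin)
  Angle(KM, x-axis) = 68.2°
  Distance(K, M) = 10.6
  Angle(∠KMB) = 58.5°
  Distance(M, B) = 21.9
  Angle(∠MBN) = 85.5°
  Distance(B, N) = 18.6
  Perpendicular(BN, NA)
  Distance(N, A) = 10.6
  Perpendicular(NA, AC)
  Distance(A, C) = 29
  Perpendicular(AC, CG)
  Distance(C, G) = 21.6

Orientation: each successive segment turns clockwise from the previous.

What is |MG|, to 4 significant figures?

35.00

K is at the origin; KM runs at 68.2° with length 10.6, so M = (3.936, 9.842). ∠KMB = 58.5° gives MB at -53.30° from the x-axis; with |MB| = 21.9, B = (17.02, -7.717). ∠MBN = 85.5° gives BN at -147.8° from the x-axis; with |BN| = 18.6, N = (1.285, -17.63). The perpendicularity gives NA at right angles to BN, so NA runs at 122.2°; with |NA| = 10.6, A = (-4.363, -8.659). The perpendicularity gives AC at right angles to NA, so AC runs at 32.20°; with |AC| = 29.0, C = (20.18, 6.795). AC ⟂ CG, so CG runs at -57.80°; with |CG| = 21.6, G = (31.69, -11.48). Then |MG| = |G − M| = 35.00.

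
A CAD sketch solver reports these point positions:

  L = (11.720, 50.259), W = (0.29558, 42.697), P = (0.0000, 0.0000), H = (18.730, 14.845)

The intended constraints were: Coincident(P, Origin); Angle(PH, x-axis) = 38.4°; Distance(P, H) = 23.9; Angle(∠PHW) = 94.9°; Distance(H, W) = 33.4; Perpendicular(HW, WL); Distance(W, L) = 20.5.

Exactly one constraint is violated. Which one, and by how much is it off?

Distance(W, L) = 20.5 — off by 6.80.

P = (0.00, 0.00) ✓; PH at 38.40° ✓; |PH| = 23.90 ✓; ∠PHW = 94.90° ✓; |HW| = 33.40 ✓; ∠(HW, WL) = 90.00° ✓; |WL| = 13.70 ✗.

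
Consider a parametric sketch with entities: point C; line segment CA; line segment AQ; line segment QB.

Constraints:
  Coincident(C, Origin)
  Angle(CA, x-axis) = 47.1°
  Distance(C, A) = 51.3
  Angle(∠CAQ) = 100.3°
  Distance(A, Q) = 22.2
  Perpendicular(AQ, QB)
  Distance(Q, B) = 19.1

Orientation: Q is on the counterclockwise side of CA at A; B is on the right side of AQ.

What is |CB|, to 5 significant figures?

76.320

∠CAQ = 100.3°, so AQ runs at 47.1° + (180° − 100.3°) = 126.80° from the x-axis; with |AQ| = 22.2, Q = A + 22.2·(cos 126.80°, sin 126.80°) = (21.623, 55.356). AQ ⟂ QB; with |QB| = 19.1 on the right of AQ, B = Q + 19.1·(0.80073, 0.59902) = (36.917, 66.797). Then |CB| = |B − C| = 76.320.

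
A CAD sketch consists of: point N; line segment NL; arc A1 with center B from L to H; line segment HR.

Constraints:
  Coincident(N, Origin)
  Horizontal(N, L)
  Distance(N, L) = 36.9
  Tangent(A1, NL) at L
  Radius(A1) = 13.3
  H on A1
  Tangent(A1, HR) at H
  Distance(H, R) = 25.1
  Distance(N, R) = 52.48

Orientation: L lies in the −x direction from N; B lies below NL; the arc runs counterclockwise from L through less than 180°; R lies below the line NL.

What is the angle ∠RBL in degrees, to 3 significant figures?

171°

Checks: N.y = 0.00, L.y = 0.00 ✓; |BL| = 13.30 ✓; |BH| = 13.30 ✓; ∠(BH, HR) = 90.00° ✓; |HR| = 25.10 ✓; |NR| = 52.48 ✓.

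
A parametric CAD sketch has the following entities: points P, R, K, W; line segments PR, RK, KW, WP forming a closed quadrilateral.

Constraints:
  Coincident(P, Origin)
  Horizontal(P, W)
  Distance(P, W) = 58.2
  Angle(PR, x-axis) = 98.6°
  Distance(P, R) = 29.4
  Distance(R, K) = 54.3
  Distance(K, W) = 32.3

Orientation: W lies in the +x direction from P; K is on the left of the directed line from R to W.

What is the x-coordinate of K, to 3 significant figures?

49.9

P is at the origin; P and W share the same y with |PW| = 58.2 and W in +x, so W = (58.2, 0). PR runs at 98.6° with |PR| = 29.4, so R = (-4.40, 29.1). K is determined by |RK| = 54.3 and |KW| = 32.3 together: it lies at the intersection of circle(R, 54.3) and circle(W, 32.3). With |RW| = 69.0, the foot of the radical line on RW is 48.3 from R and the perpendicular offset is √(54.3² − 48.3²) = 24.8. Taking the left-of-RW solution: K = (49.9, 31.2).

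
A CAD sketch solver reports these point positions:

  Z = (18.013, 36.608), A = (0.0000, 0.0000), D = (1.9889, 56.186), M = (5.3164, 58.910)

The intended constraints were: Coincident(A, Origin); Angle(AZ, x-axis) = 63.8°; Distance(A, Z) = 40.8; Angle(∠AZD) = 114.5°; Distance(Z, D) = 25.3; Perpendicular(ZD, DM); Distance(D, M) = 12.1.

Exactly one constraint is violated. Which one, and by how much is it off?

Distance(D, M) = 12.1 — off by 7.80.

A = (0.00, 0.00) ✓; AZ at 63.80° ✓; |AZ| = 40.80 ✓; ∠AZD = 114.5° ✓; |ZD| = 25.30 ✓; ∠(ZD, DM) = 89.99° ✓; |DM| = 4.300 ✗.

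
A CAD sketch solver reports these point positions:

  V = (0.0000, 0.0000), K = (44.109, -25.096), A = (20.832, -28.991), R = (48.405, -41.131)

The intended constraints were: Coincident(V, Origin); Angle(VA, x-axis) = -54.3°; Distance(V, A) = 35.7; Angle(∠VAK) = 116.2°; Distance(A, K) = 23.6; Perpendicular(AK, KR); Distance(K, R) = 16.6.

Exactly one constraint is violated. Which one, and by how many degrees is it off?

Perpendicular(AK, KR) — off by 5.50°.

V = (0.00, 0.00) ✓; VA at -54.30° ✓; |VA| = 35.70 ✓; ∠VAK = 116.2° ✓; |AK| = 23.60 ✓; ∠(AK, KR) = 84.50° ✗; |KR| = 16.60 ✓.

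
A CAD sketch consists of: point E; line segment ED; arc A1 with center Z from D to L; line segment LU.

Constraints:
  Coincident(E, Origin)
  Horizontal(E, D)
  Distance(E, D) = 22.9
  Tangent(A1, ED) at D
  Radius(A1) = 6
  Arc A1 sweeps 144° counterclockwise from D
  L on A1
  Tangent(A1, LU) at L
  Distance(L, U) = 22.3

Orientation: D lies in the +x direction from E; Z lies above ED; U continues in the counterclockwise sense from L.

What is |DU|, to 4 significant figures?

28.01

E is at the origin; E and D share the same y with |ED| = 22.9 and D on the +x side, so D = (22.90, 0.000). A1 meets ED tangentially, so ZD is at right angles to ED, so Z = D + (0, 6) = (22.90, 6.000). On A1, D sits at bearing -90° from Z; a 144° counterclockwise sweep puts L at bearing 54°, so L = Z + 6.0·(cos 54°, sin 54°) = (26.43, 10.85). Since A1 is tangent to LU there, ZL ⟂ LU, so LU runs along (−sin 54°, cos 54°); with |LU| = 22.3, U = (8.386, 23.96). Then |DU| = |U − D| = 28.01.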